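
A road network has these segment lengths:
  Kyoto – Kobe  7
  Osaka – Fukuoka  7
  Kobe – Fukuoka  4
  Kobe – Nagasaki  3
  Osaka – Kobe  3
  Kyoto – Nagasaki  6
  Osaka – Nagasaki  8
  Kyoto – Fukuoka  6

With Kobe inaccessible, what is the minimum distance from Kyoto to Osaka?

Candidate routes:
Kyoto → Nagasaki → Osaka: 6 + 8 = 14
Kyoto → Fukuoka → Osaka: 6 + 7 = 13
Shortest: 13.

13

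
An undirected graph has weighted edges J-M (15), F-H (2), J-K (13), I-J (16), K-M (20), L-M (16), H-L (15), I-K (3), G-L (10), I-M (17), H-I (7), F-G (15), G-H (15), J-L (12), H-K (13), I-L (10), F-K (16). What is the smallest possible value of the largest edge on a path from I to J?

12

Checking several routes:
I -> K -> J: max(3, 13) = 13
I -> L -> H -> K -> J: max(10, 15, 13, 13) = 15
I -> L -> J: max(10, 12) = 12
I -> L -> G -> H -> K -> J: max(10, 10, 15, 13, 13) = 15
I -> L -> G -> F -> H -> K -> J: max(10, 10, 15, 2, 13, 13) = 15
I -> H -> K -> J: max(7, 13, 13) = 13
The minimum achievable maximum is 12.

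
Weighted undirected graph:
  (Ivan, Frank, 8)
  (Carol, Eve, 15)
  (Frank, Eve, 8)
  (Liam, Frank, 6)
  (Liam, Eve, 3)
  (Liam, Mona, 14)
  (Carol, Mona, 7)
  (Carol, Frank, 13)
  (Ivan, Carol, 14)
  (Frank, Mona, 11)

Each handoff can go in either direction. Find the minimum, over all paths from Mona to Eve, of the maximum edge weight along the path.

11

Checking several routes:
Mona→Frank→Liam→Eve: max(11, 6, 3) = 11
Mona→Carol→Frank→Eve: max(7, 13, 8) = 13
Mona→Frank→Eve: max(11, 8) = 11
Mona→Carol→Frank→Liam→Eve: max(7, 13, 6, 3) = 13
Best route has worst link 11.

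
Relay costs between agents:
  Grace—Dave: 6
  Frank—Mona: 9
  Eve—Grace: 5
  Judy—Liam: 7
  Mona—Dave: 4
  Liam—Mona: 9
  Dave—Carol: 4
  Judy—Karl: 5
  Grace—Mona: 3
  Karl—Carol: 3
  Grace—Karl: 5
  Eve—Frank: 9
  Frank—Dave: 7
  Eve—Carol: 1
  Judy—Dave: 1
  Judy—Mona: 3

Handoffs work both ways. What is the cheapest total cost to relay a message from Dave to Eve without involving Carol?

11

Some routes from Dave to Eve avoiding Carol:
Dave - Frank - Eve: 7 + 9 = 16
Dave - Grace - Eve: 6 + 5 = 11
Dave - Mona - Grace - Eve: 4 + 3 + 5 = 12
Dave - Judy - Mona - Grace - Eve: 1 + 3 + 3 + 5 = 12
Best route has total 11.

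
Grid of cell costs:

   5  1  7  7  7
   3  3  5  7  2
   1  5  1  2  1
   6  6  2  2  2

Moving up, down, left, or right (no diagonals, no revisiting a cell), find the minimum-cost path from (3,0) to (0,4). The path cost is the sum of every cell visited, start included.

One optimal route is [3,0] -> [2,0] -> [2,1] -> [2,2] -> [2,3] -> [2,4] -> [1,4] -> [0,4].
Its cost is 6 + 1 + 5 + 1 + 2 + 1 + 2 + 7 = 25.

25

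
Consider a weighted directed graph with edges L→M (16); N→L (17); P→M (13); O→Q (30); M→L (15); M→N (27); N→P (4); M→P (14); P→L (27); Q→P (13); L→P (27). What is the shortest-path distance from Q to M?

Paths from Q to M:
Q → P → L → M: 13 + 27 + 16 = 56
Q → P → M: 13 + 13 = 26
Best route has total 26.

26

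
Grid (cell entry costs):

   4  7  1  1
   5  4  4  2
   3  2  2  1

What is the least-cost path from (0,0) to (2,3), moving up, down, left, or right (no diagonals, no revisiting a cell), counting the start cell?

16

One optimal route is [0,0] -> [0,1] -> [0,2] -> [0,3] -> [1,3] -> [2,3].
Its cost is 4 + 7 + 1 + 1 + 2 + 1 = 16.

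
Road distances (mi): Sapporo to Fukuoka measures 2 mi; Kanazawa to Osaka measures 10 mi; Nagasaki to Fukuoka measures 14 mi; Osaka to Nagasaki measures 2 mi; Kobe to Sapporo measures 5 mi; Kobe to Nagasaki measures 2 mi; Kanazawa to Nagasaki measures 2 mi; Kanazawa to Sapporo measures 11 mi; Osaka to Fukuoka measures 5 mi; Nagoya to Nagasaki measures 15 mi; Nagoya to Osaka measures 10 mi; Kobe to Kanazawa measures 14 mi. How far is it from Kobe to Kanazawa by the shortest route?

4

Some routes from Kobe to Kanazawa:
Kobe - Sapporo - Fukuoka - Osaka - Nagasaki - Kanazawa: 5 + 2 + 5 + 2 + 2 = 16
Kobe - Nagasaki - Kanazawa: 2 + 2 = 4
Kobe - Kanazawa: 14
Kobe - Nagasaki - Osaka - Kanazawa: 2 + 2 + 10 = 14
The minimum is 4 mi.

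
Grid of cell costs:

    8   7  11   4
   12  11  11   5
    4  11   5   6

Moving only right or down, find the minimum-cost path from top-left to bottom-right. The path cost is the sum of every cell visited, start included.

Cheapest: [0,0]→[0,1]→[0,2]→[0,3]→[1,3]→[2,3]
  8 + 7 + 11 + 4 + 5 + 6 = 41

41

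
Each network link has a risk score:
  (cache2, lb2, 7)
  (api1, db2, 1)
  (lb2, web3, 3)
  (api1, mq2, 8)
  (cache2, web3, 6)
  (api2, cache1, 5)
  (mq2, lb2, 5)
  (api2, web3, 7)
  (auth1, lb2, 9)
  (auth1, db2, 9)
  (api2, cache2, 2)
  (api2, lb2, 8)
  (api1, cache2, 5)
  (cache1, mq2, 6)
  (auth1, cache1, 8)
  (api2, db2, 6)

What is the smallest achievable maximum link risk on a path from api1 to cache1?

5

Comparing a few candidate routes:
api1 -> db2 -> api2 -> cache1: max(1, 6, 5) = 6
api1 -> cache2 -> web3 -> api2 -> cache1: max(5, 6, 7, 5) = 7
api1 -> db2 -> api2 -> cache2 -> web3 -> lb2 -> mq2 -> cache1: max(1, 6, 2, 6, 3, 5, 6) = 6
api1 -> cache2 -> api2 -> web3 -> lb2 -> mq2 -> cache1: max(5, 2, 7, 3, 5, 6) = 7
api1 -> cache2 -> web3 -> lb2 -> mq2 -> cache1: max(5, 6, 3, 5, 6) = 6
api1 -> cache2 -> api2 -> cache1: max(5, 2, 5) = 5
The minimum achievable maximum is 5.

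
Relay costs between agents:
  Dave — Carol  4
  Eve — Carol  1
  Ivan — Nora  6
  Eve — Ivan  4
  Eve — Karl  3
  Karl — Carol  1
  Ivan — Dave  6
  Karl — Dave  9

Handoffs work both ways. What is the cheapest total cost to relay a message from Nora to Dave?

12

Some routes from Nora to Dave:
Nora→Ivan→Eve→Karl→Carol→Dave: 6 + 4 + 3 + 1 + 4 = 18
Nora→Ivan→Dave: 6 + 6 = 12
Nora→Ivan→Eve→Carol→Dave: 6 + 4 + 1 + 4 = 15
Best route has total 12.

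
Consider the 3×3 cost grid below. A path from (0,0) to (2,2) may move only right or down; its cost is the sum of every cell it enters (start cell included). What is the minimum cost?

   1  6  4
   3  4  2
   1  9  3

Take [0,0] [1,0] [1,1] [1,2] [2,2] for a total of 1 + 3 + 4 + 2 + 3 = 13.
For comparison, the top-then-right route costs 16.

13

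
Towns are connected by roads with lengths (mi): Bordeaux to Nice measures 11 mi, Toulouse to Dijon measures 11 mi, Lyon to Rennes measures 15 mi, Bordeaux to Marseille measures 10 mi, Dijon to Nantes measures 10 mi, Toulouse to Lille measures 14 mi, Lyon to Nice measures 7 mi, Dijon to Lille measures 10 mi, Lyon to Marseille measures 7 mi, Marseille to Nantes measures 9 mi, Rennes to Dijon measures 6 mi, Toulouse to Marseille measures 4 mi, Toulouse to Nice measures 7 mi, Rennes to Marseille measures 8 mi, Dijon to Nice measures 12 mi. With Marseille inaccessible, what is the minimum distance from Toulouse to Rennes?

17

Checking several routes:
Toulouse - Nice - Lyon - Rennes: 7 + 7 + 15 = 29
Toulouse - Nice - Dijon - Rennes: 7 + 12 + 6 = 25
Toulouse - Dijon - Rennes: 11 + 6 = 17
Best route has total 17 mi.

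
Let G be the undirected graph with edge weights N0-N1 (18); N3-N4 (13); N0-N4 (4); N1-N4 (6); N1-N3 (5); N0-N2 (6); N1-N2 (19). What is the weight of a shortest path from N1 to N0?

10

Paths from N1 to N0:
N1 → N2 → N0: 19 + 6 = 25
N1 → N0: 18
N1 → N4 → N0: 6 + 4 = 10
N1 → N3 → N4 → N0: 5 + 13 + 4 = 22
The minimum is 10.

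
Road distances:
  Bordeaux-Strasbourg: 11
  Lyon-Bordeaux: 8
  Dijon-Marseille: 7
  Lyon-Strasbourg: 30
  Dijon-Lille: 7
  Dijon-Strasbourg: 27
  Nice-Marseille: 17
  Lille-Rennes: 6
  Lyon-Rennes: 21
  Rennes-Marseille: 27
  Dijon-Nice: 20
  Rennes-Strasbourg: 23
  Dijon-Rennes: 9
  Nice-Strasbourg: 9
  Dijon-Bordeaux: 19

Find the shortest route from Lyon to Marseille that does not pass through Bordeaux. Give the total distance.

Some routes from Lyon to Marseille avoiding Bordeaux:
Lyon - Strasbourg - Dijon - Marseille: 30 + 27 + 7 = 64
Lyon - Strasbourg - Nice - Marseille: 30 + 9 + 17 = 56
Lyon - Rennes - Lille - Dijon - Marseille: 21 + 6 + 7 + 7 = 41
Lyon - Strasbourg - Nice - Dijon - Marseille: 30 + 9 + 20 + 7 = 66
Lyon - Rennes - Marseille: 21 + 27 = 48
Lyon - Rennes - Dijon - Marseille: 21 + 9 + 7 = 37
The minimum is 37.

37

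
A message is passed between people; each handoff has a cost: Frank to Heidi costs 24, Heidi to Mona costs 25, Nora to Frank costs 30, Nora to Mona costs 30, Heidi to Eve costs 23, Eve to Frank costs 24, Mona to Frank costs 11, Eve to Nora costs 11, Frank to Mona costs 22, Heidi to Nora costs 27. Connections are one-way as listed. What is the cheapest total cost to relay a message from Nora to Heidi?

Candidate routes:
Nora → Mona → Frank → Heidi: 30 + 11 + 24 = 65
Nora → Frank → Heidi: 30 + 24 = 54
Shortest: 54.

54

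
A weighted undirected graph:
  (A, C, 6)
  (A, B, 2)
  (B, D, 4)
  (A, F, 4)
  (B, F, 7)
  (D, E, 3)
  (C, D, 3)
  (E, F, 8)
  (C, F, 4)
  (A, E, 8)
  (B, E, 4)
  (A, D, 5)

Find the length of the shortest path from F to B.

6

A few of the F→B routes:
F-B: 7
F-C-A-B: 4 + 6 + 2 = 12
F-A-B: 4 + 2 = 6
F-E-B: 8 + 4 = 12
F-A-D-B: 4 + 5 + 4 = 13
F-C-D-B: 4 + 3 + 4 = 11
Shortest: 6.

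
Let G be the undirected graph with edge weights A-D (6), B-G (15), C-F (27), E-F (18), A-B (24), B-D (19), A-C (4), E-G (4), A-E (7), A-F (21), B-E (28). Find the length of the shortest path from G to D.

A few of the G→D routes:
G - E - A - D: 4 + 7 + 6 = 17
G - B - A - D: 15 + 24 + 6 = 45
G - B - D: 15 + 19 = 34
G - E - B - D: 4 + 28 + 19 = 51
G - E - F - A - D: 4 + 18 + 21 + 6 = 49
Shortest: 17.

17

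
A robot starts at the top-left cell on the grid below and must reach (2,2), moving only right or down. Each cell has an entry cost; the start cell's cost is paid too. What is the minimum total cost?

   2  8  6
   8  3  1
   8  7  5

Best path: [0,0] → [0,1] → [1,1] → [1,2] → [2,2]
Cost: 2 + 8 + 3 + 1 + 5 = 19
(Top row then right column would cost 22.)

19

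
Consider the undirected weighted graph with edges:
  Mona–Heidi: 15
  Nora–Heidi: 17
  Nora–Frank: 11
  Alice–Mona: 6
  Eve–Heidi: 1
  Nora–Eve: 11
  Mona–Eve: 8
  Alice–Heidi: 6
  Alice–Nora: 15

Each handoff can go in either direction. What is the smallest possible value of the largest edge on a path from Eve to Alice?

6

A few of the Eve→Alice routes:
Eve -> Heidi -> Mona -> Alice: max(1, 15, 6) = 15
Eve -> Heidi -> Alice: max(1, 6) = 6
Eve -> Mona -> Heidi -> Nora -> Alice: max(8, 15, 17, 15) = 17
Eve -> Nora -> Alice: max(11, 15) = 15
Eve -> Mona -> Alice: max(8, 6) = 8
Eve -> Mona -> Heidi -> Alice: max(8, 15, 6) = 15
Best route has worst link 6.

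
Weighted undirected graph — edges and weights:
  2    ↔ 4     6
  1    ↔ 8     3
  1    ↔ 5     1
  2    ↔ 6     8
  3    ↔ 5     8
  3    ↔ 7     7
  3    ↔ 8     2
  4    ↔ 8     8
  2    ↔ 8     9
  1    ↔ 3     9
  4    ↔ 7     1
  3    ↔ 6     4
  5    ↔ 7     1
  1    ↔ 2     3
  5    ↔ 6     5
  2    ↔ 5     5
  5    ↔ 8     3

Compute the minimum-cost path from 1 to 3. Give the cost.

A few of the 1→3 routes:
1 → 8 → 3: 3 + 2 = 5
1 → 5 → 8 → 3: 1 + 3 + 2 = 6
1 → 5 → 7 → 3: 1 + 1 + 7 = 9
1 → 5 → 3: 1 + 8 = 9
1 → 3: 9
Best route has total 5.

5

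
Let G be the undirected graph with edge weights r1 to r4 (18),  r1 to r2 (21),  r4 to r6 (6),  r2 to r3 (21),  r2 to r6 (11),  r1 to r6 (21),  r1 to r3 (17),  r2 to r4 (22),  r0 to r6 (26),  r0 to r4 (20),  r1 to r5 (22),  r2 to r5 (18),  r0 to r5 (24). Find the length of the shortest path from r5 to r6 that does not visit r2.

A few of the r5→r6 routes:
r5 -> r0 -> r4 -> r6: 24 + 20 + 6 = 50
r5 -> r1 -> r6: 22 + 21 = 43
r5 -> r1 -> r4 -> r6: 22 + 18 + 6 = 46
The minimum is 43.

43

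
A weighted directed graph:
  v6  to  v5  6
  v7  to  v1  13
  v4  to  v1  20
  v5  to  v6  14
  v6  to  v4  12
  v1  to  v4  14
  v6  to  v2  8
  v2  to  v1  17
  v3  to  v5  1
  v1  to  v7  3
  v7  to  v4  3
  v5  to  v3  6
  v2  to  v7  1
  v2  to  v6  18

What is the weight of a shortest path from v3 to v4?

27

Some routes from v3 to v4:
v3 - v5 - v6 - v2 - v7 - v4: 1 + 14 + 8 + 1 + 3 = 27
v3 - v5 - v6 - v4: 1 + 14 + 12 = 27
v3 - v5 - v6 - v2 - v1 - v7 - v4: 1 + 14 + 8 + 17 + 3 + 3 = 46
v3 - v5 - v6 - v2 - v7 - v1 - v4: 1 + 14 + 8 + 1 + 13 + 14 = 51
Shortest: 27.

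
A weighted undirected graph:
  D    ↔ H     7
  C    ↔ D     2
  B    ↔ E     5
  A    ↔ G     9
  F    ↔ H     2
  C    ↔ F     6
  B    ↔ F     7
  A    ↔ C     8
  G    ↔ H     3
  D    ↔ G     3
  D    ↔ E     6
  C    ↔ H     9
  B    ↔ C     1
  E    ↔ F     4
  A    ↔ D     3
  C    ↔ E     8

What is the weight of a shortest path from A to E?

9

A few of the A→E routes:
A→D→E: 3 + 6 = 9
A→D→C→E: 3 + 2 + 8 = 13
A→D→C→B→E: 3 + 2 + 1 + 5 = 11
Best route has total 9.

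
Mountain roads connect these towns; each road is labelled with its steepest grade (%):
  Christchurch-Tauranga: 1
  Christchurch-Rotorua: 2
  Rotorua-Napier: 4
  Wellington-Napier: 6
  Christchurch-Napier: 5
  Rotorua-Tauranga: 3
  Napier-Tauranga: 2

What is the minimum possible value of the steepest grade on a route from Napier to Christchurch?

2

Paths from Napier to Christchurch:
Napier → Tauranga → Christchurch: max(2, 1) = 2
Napier → Tauranga → Rotorua → Christchurch: max(2, 3, 2) = 3
Napier → Rotorua → Christchurch: max(4, 2) = 4
Napier → Christchurch: max(5) = 5
Napier → Rotorua → Tauranga → Christchurch: max(4, 3, 1) = 4
Best route has worst link 2%.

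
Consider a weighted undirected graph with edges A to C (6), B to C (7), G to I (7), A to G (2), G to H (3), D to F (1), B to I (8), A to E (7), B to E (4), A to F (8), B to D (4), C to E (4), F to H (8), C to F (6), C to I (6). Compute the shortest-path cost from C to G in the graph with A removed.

Some routes from C to G avoiding A:
C -> F -> H -> G: 6 + 8 + 3 = 17
C -> B -> I -> G: 7 + 8 + 7 = 22
C -> E -> B -> I -> G: 4 + 4 + 8 + 7 = 23
C -> I -> G: 6 + 7 = 13
Shortest: 13.

13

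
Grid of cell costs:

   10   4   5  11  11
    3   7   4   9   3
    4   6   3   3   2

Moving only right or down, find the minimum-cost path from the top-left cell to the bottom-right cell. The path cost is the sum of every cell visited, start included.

Take (0,0) → (0,1) → (0,2) → (1,2) → (2,2) → (2,3) → (2,4) for a total of 10 + 4 + 5 + 4 + 3 + 3 + 2 = 31.
For comparison, the top-then-right route costs 46.

31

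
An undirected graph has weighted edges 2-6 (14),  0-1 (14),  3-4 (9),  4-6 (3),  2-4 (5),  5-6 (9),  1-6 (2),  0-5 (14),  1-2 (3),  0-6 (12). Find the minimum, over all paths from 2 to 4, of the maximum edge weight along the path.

3

Paths from 2 to 4:
2 - 6 - 4: max(14, 3) = 14
2 - 4: max(5) = 5
2 - 1 - 6 - 4: max(3, 2, 3) = 3
2 - 1 - 0 - 6 - 4: max(3, 14, 12, 3) = 14
2 - 1 - 0 - 5 - 6 - 4: max(3, 14, 14, 9, 3) = 14
Smallest bottleneck: 3.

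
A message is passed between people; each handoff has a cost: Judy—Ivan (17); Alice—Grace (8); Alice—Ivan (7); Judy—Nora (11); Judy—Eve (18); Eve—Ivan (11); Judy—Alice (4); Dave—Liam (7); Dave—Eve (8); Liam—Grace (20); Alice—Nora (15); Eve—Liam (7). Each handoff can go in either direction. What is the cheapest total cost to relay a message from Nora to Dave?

Comparing a few candidate routes:
Nora -> Judy -> Alice -> Ivan -> Eve -> Dave: 11 + 4 + 7 + 11 + 8 = 41
Nora -> Judy -> Eve -> Dave: 11 + 18 + 8 = 37
Nora -> Alice -> Ivan -> Eve -> Dave: 15 + 7 + 11 + 8 = 41
Best route has total 37.

37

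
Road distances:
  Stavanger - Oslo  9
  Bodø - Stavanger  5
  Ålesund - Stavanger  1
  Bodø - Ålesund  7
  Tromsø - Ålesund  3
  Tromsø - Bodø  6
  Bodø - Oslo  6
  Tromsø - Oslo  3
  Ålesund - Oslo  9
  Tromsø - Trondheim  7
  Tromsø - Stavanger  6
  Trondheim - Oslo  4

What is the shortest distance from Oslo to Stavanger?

Comparing a few candidate routes:
Oslo - Bodø - Stavanger: 6 + 5 = 11
Oslo - Tromsø - Ålesund - Stavanger: 3 + 3 + 1 = 7
Oslo - Tromsø - Stavanger: 3 + 6 = 9
Oslo - Ålesund - Stavanger: 9 + 1 = 10
Oslo - Tromsø - Bodø - Stavanger: 3 + 6 + 5 = 14
Oslo - Stavanger: 9
Best route has total 7.

7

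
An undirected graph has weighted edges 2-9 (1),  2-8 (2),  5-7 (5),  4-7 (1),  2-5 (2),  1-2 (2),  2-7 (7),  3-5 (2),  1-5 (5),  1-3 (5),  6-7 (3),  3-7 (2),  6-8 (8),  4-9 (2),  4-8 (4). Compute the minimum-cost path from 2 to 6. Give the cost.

7

Comparing a few candidate routes:
2 → 8 → 4 → 7 → 6: 2 + 4 + 1 + 3 = 10
2 → 7 → 6: 7 + 3 = 10
2 → 9 → 4 → 7 → 6: 1 + 2 + 1 + 3 = 7
2 → 8 → 6: 2 + 8 = 10
2 → 5 → 3 → 7 → 6: 2 + 2 + 2 + 3 = 9
Shortest: 7.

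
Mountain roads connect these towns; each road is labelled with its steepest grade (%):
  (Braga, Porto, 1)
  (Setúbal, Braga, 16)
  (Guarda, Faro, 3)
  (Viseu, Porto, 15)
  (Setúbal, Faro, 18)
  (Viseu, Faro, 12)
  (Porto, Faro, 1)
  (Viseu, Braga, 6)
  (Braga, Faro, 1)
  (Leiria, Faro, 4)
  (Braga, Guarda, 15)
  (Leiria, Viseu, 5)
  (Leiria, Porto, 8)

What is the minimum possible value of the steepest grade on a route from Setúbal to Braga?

16

Comparing a few candidate routes:
Setúbal → Faro → Porto → Braga: max(18, 1, 1) = 18
Setúbal → Faro → Porto → Leiria → Viseu → Braga: max(18, 1, 8, 5, 6) = 18
Setúbal → Faro → Porto → Viseu → Braga: max(18, 1, 15, 6) = 18
Setúbal → Braga: max(16) = 16
Smallest bottleneck: 16%.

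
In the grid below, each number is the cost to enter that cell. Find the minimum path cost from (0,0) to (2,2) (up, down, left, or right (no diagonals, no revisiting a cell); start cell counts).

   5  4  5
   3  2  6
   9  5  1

16

Best path: [0,0] → [1,0] → [1,1] → [2,1] → [2,2]
Cost: 5 + 3 + 2 + 5 + 1 = 16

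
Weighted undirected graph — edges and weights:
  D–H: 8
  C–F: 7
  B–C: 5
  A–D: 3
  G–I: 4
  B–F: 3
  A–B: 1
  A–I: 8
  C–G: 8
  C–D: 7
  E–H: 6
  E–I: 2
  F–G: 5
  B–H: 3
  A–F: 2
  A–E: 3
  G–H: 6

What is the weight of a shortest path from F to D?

A few of the F→D routes:
F-A-B-H-D: 2 + 1 + 3 + 8 = 14
F-B-A-D: 3 + 1 + 3 = 7
F-A-D: 2 + 3 = 5
F-C-D: 7 + 7 = 14
Shortest: 5.

5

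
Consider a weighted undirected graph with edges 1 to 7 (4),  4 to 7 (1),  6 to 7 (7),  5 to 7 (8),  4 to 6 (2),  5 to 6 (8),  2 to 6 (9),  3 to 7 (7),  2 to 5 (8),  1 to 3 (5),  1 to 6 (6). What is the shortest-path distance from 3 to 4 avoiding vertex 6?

Candidate routes:
3 -> 1 -> 7 -> 4: 5 + 4 + 1 = 10
3 -> 7 -> 4: 7 + 1 = 8
Shortest: 8.

8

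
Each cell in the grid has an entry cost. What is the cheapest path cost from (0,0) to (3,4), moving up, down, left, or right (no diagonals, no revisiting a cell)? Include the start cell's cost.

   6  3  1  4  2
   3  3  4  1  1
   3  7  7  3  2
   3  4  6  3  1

One optimal route is [0,0] → [0,1] → [0,2] → [0,3] → [1,3] → [1,4] → [2,4] → [3,4].
Its cost is 6 + 3 + 1 + 4 + 1 + 1 + 2 + 1 = 19.

19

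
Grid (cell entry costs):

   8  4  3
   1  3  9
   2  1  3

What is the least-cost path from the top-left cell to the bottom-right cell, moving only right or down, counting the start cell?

15

Best path: (0,0) -> (1,0) -> (2,0) -> (2,1) -> (2,2)
Cost: 8 + 1 + 2 + 1 + 3 = 15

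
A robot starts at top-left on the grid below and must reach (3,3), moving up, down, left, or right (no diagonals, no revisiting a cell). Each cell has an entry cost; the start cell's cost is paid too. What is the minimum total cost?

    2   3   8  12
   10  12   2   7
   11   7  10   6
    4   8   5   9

Take r0c0 → r0c1 → r0c2 → r1c2 → r1c3 → r2c3 → r3c3 for a total of 2 + 3 + 8 + 2 + 7 + 6 + 9 = 37.

37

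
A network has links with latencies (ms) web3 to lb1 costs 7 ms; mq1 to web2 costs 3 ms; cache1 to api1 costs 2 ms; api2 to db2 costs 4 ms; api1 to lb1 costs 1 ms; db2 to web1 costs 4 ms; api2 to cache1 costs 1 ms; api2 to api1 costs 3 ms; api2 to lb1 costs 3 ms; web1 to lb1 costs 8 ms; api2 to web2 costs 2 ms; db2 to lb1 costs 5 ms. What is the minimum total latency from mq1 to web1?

13

Comparing a few candidate routes:
mq1 - web2 - api2 - db2 - web1: 3 + 2 + 4 + 4 = 13
mq1 - web2 - api2 - lb1 - db2 - web1: 3 + 2 + 3 + 5 + 4 = 17
mq1 - web2 - api2 - lb1 - web1: 3 + 2 + 3 + 8 = 16
mq1 - web2 - api2 - cache1 - api1 - lb1 - web1: 3 + 2 + 1 + 2 + 1 + 8 = 17
Shortest: 13 ms.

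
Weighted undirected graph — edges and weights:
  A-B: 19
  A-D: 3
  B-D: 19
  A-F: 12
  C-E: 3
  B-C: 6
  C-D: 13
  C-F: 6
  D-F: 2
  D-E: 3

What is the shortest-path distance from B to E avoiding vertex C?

Paths from B to E avoiding C:
B -> D -> E: 19 + 3 = 22
B -> A -> F -> D -> E: 19 + 12 + 2 + 3 = 36
B -> A -> D -> E: 19 + 3 + 3 = 25
The minimum is 22.

22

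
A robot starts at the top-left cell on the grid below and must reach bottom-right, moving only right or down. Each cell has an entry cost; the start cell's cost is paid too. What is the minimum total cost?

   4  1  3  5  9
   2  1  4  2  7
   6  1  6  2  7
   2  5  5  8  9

30

Best path: r0c0 r0c1 r1c1 r1c2 r1c3 r2c3 r2c4 r3c4
Cost: 4 + 1 + 1 + 4 + 2 + 2 + 7 + 9 = 30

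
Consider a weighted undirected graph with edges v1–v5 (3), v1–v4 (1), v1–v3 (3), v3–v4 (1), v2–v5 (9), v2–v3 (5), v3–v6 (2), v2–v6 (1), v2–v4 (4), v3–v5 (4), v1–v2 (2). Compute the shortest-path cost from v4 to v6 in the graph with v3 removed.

4

Candidate routes:
v4 → v1 → v2 → v6: 1 + 2 + 1 = 4
v4 → v1 → v5 → v2 → v6: 1 + 3 + 9 + 1 = 14
v4 → v2 → v6: 4 + 1 = 5
The minimum is 4.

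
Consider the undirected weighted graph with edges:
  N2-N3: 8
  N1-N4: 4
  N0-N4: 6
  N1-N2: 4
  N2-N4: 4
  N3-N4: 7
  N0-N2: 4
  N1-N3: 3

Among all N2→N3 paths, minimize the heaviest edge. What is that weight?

A few of the N2→N3 routes:
N2 → N0 → N4 → N1 → N3: max(4, 6, 4, 3) = 6
N2 → N0 → N4 → N3: max(4, 6, 7) = 7
N2 → N1 → N4 → N3: max(4, 4, 7) = 7
N2 → N4 → N3: max(4, 7) = 7
N2 → N4 → N1 → N3: max(4, 4, 3) = 4
N2 → N1 → N3: max(4, 3) = 4
Best route has worst link 4.

4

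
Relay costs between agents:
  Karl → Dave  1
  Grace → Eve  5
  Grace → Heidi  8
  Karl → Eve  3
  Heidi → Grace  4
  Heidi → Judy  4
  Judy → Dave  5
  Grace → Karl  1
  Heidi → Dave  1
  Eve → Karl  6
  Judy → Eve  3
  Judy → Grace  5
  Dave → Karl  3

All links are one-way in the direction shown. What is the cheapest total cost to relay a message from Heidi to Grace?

Candidate routes:
Heidi-Judy-Grace: 4 + 5 = 9
Heidi-Grace: 4
Best route has total 4.

4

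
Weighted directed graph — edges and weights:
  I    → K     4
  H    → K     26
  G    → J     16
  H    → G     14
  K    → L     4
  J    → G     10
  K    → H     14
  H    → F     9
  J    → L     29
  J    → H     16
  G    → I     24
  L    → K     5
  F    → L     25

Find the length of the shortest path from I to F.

27

Routes from I to F:
I → K → H → F: 4 + 14 + 9 = 27
Best route has total 27.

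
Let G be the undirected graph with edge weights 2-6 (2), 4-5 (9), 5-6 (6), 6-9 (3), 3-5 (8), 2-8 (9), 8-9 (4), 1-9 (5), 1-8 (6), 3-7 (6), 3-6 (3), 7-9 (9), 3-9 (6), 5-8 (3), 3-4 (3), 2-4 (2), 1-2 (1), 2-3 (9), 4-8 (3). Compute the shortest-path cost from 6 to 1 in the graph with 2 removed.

8

Comparing a few candidate routes:
6 - 5 - 8 - 1: 6 + 3 + 6 = 15
6 - 9 - 8 - 1: 3 + 4 + 6 = 13
6 - 3 - 9 - 1: 3 + 6 + 5 = 14
6 - 3 - 4 - 8 - 1: 3 + 3 + 3 + 6 = 15
6 - 9 - 1: 3 + 5 = 8
Best route has total 8.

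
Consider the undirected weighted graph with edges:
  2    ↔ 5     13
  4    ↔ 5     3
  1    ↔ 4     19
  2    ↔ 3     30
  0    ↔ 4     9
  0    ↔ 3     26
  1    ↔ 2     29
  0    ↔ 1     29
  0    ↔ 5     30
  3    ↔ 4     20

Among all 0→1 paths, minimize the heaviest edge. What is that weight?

Comparing a few candidate routes:
0 - 4 - 1: max(9, 19) = 19
0 - 3 - 4 - 1: max(26, 20, 19) = 26
0 - 1: max(29) = 29
0 - 3 - 4 - 5 - 2 - 1: max(26, 20, 3, 13, 29) = 29
The minimum achievable maximum is 19.

19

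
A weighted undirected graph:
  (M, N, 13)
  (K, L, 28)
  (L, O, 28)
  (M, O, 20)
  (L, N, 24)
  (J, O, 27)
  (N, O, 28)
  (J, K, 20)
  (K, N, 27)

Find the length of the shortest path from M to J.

47

Comparing a few candidate routes:
M-N-K-J: 13 + 27 + 20 = 60
M-O-J: 20 + 27 = 47
M-N-O-J: 13 + 28 + 27 = 68
The minimum is 47.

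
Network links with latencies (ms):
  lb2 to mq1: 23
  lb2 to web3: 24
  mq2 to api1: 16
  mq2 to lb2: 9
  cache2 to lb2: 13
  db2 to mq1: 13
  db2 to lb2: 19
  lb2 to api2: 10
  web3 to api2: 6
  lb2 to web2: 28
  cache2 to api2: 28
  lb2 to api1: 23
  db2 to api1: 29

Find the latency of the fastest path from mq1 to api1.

42

Some routes from mq1 to api1:
mq1-lb2-api1: 23 + 23 = 46
mq1-lb2-mq2-api1: 23 + 9 + 16 = 48
mq1-db2-api1: 13 + 29 = 42
Shortest: 42 ms.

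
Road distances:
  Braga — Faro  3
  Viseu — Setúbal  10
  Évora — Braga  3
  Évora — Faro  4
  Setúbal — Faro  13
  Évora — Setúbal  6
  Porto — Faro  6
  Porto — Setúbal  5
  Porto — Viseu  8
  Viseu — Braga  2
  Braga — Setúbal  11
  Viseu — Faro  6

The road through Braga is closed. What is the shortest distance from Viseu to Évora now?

Checking several routes:
Viseu → Porto → Faro → Évora: 8 + 6 + 4 = 18
Viseu → Faro → Évora: 6 + 4 = 10
Viseu → Setúbal → Évora: 10 + 6 = 16
Best route has total 10.

10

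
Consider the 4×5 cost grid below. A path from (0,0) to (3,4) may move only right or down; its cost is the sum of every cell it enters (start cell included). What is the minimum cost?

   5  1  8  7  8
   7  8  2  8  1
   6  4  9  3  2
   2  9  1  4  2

Best path: (0,0) -> (0,1) -> (0,2) -> (1,2) -> (1,3) -> (1,4) -> (2,4) -> (3,4)
Cost: 5 + 1 + 8 + 2 + 8 + 1 + 2 + 2 = 29

29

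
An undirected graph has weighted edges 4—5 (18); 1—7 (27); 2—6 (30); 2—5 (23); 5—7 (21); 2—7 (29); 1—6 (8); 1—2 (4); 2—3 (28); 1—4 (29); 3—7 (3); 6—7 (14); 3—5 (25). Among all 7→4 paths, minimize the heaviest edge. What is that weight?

21

Comparing a few candidate routes:
7 → 1 → 2 → 3 → 5 → 4: max(27, 4, 28, 25, 18) = 28
7 → 3 → 5 → 4: max(3, 25, 18) = 25
7 → 6 → 1 → 2 → 5 → 4: max(14, 8, 4, 23, 18) = 23
7 → 1 → 2 → 5 → 4: max(27, 4, 23, 18) = 27
7 → 6 → 1 → 2 → 3 → 5 → 4: max(14, 8, 4, 28, 25, 18) = 28
7 → 5 → 4: max(21, 18) = 21
Best route has worst link 21.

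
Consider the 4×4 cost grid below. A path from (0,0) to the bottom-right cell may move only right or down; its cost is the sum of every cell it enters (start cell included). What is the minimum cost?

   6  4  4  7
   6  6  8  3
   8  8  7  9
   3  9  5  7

Cheapest: [0,0] [0,1] [0,2] [0,3] [1,3] [2,3] [3,3]
  6 + 4 + 4 + 7 + 3 + 9 + 7 = 40

40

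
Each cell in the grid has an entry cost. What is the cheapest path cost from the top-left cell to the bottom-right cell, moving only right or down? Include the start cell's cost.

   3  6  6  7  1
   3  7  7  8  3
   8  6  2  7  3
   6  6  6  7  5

34

Best path: [0,0] -> [0,1] -> [0,2] -> [0,3] -> [0,4] -> [1,4] -> [2,4] -> [3,4]
Cost: 3 + 6 + 6 + 7 + 1 + 3 + 3 + 5 = 34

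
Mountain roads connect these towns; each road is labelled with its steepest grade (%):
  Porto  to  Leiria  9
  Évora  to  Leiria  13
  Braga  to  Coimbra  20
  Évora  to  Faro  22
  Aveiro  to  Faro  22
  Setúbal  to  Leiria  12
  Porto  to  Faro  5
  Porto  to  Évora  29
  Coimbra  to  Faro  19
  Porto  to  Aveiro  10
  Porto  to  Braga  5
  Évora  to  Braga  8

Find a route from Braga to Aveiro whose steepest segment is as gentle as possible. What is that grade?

10

Some routes from Braga to Aveiro:
Braga - Porto - Aveiro: max(5, 10) = 10
Braga - Coimbra - Faro - Porto - Aveiro: max(20, 19, 5, 10) = 20
Braga - Porto - Faro - Aveiro: max(5, 5, 22) = 22
Braga - Évora - Leiria - Porto - Aveiro: max(8, 13, 9, 10) = 13
The minimum achievable maximum is 10%.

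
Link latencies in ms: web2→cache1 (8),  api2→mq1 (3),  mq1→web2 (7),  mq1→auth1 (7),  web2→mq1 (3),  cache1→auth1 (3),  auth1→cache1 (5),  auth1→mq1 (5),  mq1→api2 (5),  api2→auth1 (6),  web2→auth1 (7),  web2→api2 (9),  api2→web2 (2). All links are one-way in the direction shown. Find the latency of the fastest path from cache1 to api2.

13

Candidate routes:
cache1→auth1→mq1→api2: 3 + 5 + 5 = 13
cache1→auth1→mq1→web2→api2: 3 + 5 + 7 + 9 = 24
Best route has total 13 ms.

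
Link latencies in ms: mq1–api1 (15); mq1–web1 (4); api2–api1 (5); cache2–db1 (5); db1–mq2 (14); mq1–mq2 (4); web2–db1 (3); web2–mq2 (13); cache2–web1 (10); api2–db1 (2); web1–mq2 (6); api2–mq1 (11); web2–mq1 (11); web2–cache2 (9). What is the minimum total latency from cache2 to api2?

Comparing a few candidate routes:
cache2→db1→api2: 5 + 2 = 7
cache2→web1→mq1→api2: 10 + 4 + 11 = 25
cache2→web2→db1→api2: 9 + 3 + 2 = 14
Shortest: 7 ms.

7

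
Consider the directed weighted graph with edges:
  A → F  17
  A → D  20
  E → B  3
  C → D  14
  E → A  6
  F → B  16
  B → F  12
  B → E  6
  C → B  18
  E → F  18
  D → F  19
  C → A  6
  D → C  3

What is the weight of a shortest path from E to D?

Routes from E to D:
E - A - D: 6 + 20 = 26
The minimum is 26.

26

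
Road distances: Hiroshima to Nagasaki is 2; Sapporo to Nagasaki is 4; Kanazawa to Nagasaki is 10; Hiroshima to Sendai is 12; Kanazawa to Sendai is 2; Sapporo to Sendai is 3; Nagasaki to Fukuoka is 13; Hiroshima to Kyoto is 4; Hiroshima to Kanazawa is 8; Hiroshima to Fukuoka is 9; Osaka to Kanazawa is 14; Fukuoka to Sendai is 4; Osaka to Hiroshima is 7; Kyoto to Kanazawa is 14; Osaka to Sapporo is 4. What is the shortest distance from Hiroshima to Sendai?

A few of the Hiroshima→Sendai routes:
Hiroshima → Osaka → Sapporo → Sendai: 7 + 4 + 3 = 14
Hiroshima → Nagasaki → Sapporo → Sendai: 2 + 4 + 3 = 9
Hiroshima → Kanazawa → Sendai: 8 + 2 = 10
Hiroshima → Sendai: 12
Hiroshima → Nagasaki → Kanazawa → Sendai: 2 + 10 + 2 = 14
Hiroshima → Fukuoka → Sendai: 9 + 4 = 13
Best route has total 9.

9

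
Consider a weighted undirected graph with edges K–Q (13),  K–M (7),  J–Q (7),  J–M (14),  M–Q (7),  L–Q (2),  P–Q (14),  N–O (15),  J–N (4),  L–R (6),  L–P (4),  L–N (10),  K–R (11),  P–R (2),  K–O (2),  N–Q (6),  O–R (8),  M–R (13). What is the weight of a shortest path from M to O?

Some routes from M to O:
M-K-O: 7 + 2 = 9
M-Q-L-R-O: 7 + 2 + 6 + 8 = 23
M-R-O: 13 + 8 = 21
M-Q-K-O: 7 + 13 + 2 = 22
M-Q-L-P-R-O: 7 + 2 + 4 + 2 + 8 = 23
M-R-K-O: 13 + 11 + 2 = 26
The minimum is 9.

9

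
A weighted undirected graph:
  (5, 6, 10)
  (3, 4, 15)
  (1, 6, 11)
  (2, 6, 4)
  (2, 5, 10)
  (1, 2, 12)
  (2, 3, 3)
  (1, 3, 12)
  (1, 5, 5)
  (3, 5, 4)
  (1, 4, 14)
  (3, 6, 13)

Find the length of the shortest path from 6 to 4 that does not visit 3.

Checking several routes:
6 - 2 - 5 - 1 - 4: 4 + 10 + 5 + 14 = 33
6 - 5 - 1 - 4: 10 + 5 + 14 = 29
6 - 2 - 1 - 4: 4 + 12 + 14 = 30
6 - 1 - 4: 11 + 14 = 25
Shortest: 25.

25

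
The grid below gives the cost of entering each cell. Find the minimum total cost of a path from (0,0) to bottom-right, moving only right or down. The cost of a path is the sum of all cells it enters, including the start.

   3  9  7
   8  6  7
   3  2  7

One optimal route is (0,0)→(1,0)→(2,0)→(2,1)→(2,2).
Its cost is 3 + 8 + 3 + 2 + 7 = 23.
For comparison, the top-then-right route costs 33.

23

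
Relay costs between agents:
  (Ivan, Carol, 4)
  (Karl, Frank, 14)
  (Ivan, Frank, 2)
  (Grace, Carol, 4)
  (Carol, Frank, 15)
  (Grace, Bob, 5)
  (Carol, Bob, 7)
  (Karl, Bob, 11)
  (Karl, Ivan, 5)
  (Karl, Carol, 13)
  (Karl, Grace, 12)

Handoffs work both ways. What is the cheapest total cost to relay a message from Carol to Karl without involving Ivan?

Paths from Carol to Karl avoiding Ivan:
Carol - Frank - Karl: 15 + 14 = 29
Carol - Grace - Bob - Karl: 4 + 5 + 11 = 20
Carol - Grace - Karl: 4 + 12 = 16
Carol - Bob - Grace - Karl: 7 + 5 + 12 = 24
Carol - Bob - Karl: 7 + 11 = 18
Carol - Karl: 13
Best route has total 13.

13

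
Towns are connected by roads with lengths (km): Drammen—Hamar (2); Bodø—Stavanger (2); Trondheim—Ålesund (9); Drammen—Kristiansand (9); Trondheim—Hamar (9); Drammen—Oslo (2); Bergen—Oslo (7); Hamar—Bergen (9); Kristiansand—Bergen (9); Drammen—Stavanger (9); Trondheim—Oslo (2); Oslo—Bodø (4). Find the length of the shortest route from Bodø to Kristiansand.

15

Checking several routes:
Bodø-Stavanger-Drammen-Kristiansand: 2 + 9 + 9 = 20
Bodø-Oslo-Trondheim-Hamar-Drammen-Kristiansand: 4 + 2 + 9 + 2 + 9 = 26
Bodø-Oslo-Bergen-Kristiansand: 4 + 7 + 9 = 20
Bodø-Oslo-Drammen-Hamar-Bergen-Kristiansand: 4 + 2 + 2 + 9 + 9 = 26
Bodø-Oslo-Drammen-Kristiansand: 4 + 2 + 9 = 15
Shortest: 15 km.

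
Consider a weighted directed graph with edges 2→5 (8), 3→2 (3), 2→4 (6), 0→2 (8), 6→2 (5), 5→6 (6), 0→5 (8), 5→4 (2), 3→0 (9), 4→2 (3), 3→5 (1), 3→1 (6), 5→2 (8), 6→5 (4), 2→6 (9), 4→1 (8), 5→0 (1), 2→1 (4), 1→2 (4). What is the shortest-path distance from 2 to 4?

6

Candidate routes:
2 - 5 - 4: 8 + 2 = 10
2 - 4: 6
2 - 6 - 5 - 4: 9 + 4 + 2 = 15
The minimum is 6.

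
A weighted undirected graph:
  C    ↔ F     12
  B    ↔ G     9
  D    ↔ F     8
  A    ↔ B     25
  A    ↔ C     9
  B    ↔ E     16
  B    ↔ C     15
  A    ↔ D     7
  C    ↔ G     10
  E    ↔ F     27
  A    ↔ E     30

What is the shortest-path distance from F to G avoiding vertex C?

49

Some routes from F to G avoiding C:
F -> D -> A -> E -> B -> G: 8 + 7 + 30 + 16 + 9 = 70
F -> E -> B -> G: 27 + 16 + 9 = 52
F -> D -> A -> B -> G: 8 + 7 + 25 + 9 = 49
The minimum is 49.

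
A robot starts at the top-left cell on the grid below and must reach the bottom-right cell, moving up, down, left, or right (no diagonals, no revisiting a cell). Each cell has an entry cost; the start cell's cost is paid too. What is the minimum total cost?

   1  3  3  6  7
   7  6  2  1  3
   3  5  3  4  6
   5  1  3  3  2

19

One optimal route is [0,0] -> [0,1] -> [0,2] -> [1,2] -> [1,3] -> [2,3] -> [3,3] -> [3,4].
Its cost is 1 + 3 + 3 + 2 + 1 + 4 + 3 + 2 = 19.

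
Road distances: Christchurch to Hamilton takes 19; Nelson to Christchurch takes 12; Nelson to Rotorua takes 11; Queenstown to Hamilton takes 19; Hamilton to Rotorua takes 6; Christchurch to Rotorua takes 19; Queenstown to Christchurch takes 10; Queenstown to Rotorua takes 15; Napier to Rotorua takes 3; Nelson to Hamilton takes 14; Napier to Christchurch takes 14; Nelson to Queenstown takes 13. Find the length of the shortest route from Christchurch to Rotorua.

17

Checking several routes:
Christchurch-Napier-Rotorua: 14 + 3 = 17
Christchurch-Hamilton-Rotorua: 19 + 6 = 25
Christchurch-Rotorua: 19
Christchurch-Nelson-Rotorua: 12 + 11 = 23
Christchurch-Queenstown-Rotorua: 10 + 15 = 25
Best route has total 17.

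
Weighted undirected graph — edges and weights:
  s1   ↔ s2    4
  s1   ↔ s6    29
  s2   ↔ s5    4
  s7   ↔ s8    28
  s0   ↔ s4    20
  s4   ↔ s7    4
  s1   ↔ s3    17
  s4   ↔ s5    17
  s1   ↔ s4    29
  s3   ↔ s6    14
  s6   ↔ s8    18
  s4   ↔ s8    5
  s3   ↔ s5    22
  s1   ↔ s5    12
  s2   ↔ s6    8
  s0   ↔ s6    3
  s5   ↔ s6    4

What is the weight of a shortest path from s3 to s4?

Checking several routes:
s3→s6→s5→s4: 14 + 4 + 17 = 35
s3→s6→s8→s4: 14 + 18 + 5 = 37
s3→s6→s0→s4: 14 + 3 + 20 = 37
s3→s5→s4: 22 + 17 = 39
s3→s1→s2→s5→s4: 17 + 4 + 4 + 17 = 42
Shortest: 35.

35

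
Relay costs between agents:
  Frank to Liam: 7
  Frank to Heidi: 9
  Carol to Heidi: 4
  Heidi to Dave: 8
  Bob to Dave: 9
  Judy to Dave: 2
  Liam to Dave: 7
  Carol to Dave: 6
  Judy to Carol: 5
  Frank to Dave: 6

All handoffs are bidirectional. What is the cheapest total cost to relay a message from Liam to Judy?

9

Checking several routes:
Liam→Dave→Heidi→Carol→Judy: 7 + 8 + 4 + 5 = 24
Liam→Frank→Dave→Judy: 7 + 6 + 2 = 15
Liam→Dave→Judy: 7 + 2 = 9
Liam→Frank→Dave→Carol→Judy: 7 + 6 + 6 + 5 = 24
Liam→Dave→Carol→Judy: 7 + 6 + 5 = 18
Shortest: 9.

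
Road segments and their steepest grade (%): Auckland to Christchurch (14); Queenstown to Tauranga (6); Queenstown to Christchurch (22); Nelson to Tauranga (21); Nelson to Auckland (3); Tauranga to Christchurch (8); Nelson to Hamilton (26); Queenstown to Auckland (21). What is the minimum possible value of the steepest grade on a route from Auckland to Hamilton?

26

Routes from Auckland to Hamilton:
Auckland - Nelson - Hamilton: max(3, 26) = 26
Auckland - Christchurch - Queenstown - Tauranga - Nelson - Hamilton: max(14, 22, 6, 21, 26) = 26
Auckland - Christchurch - Tauranga - Nelson - Hamilton: max(14, 8, 21, 26) = 26
Auckland - Queenstown - Christchurch - Tauranga - Nelson - Hamilton: max(21, 22, 8, 21, 26) = 26
Auckland - Queenstown - Tauranga - Nelson - Hamilton: max(21, 6, 21, 26) = 26
Best route has worst link 26%.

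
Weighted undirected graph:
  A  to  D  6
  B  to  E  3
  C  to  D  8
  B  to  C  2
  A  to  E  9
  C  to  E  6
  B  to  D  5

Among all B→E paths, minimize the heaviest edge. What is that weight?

3

Checking several routes:
B-D-C-E: max(5, 8, 6) = 8
B-D-A-E: max(5, 6, 9) = 9
B-C-E: max(2, 6) = 6
B-E: max(3) = 3
The minimum achievable maximum is 3.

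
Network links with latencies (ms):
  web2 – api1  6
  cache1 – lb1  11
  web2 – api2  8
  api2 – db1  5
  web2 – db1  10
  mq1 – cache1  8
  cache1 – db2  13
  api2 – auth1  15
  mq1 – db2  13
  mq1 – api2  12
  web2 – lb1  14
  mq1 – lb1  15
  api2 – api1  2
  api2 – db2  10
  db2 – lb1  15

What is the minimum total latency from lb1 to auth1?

A few of the lb1→auth1 routes:
lb1 -> web2 -> api1 -> api2 -> auth1: 14 + 6 + 2 + 15 = 37
lb1 -> web2 -> db1 -> api2 -> auth1: 14 + 10 + 5 + 15 = 44
lb1 -> mq1 -> api2 -> auth1: 15 + 12 + 15 = 42
lb1 -> db2 -> api2 -> auth1: 15 + 10 + 15 = 40
lb1 -> web2 -> api2 -> auth1: 14 + 8 + 15 = 37
The minimum is 37 ms.

37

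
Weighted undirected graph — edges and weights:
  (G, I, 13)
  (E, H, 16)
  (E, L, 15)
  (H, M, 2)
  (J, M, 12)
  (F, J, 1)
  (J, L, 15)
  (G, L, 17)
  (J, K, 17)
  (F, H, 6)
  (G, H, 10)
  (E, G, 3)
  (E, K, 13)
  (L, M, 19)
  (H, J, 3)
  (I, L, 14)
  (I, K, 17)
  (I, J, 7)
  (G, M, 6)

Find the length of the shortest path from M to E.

9

A few of the M→E routes:
M-H-E: 2 + 16 = 18
M-G-E: 6 + 3 = 9
M-H-G-E: 2 + 10 + 3 = 15
Best route has total 9.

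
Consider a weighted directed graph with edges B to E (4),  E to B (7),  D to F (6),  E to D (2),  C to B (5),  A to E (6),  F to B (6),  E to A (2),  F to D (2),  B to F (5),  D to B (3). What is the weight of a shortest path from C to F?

10

Routes from C to F:
C → B → F: 5 + 5 = 10
C → B → E → D → F: 5 + 4 + 2 + 6 = 17
The minimum is 10.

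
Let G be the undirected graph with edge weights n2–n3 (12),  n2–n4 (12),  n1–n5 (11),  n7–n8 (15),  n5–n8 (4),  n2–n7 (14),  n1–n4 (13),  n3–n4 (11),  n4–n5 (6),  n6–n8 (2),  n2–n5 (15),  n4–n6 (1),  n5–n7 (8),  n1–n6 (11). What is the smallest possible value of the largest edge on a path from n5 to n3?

Comparing a few candidate routes:
n5→n8→n6→n4→n3: max(4, 2, 1, 11) = 11
n5→n4→n3: max(6, 11) = 11
n5→n1→n6→n4→n3: max(11, 11, 1, 11) = 11
The minimum achievable maximum is 11.

11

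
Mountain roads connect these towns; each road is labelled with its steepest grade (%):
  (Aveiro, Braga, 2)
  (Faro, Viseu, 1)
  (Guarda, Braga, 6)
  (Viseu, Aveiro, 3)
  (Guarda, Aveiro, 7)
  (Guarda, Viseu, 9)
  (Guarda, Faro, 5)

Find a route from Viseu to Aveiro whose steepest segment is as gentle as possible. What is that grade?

Paths from Viseu to Aveiro:
Viseu-Guarda-Aveiro: max(9, 7) = 9
Viseu-Aveiro: max(3) = 3
Viseu-Faro-Guarda-Braga-Aveiro: max(1, 5, 6, 2) = 6
Viseu-Guarda-Braga-Aveiro: max(9, 6, 2) = 9
Viseu-Faro-Guarda-Aveiro: max(1, 5, 7) = 7
Best route has worst link 3%.

3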